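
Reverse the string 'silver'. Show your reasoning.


Reverse 'silver' character by character: 'revlis'.

revlis


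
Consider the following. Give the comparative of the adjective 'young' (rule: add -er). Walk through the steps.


Apply comparative formation (add -er): 'young' -> 'younger'.

younger


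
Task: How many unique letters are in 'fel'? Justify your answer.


Unique letters in 'fel': {e, f, l} = 3 distinct letters.

3


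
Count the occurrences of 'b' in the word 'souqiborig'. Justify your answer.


Letter 'b' in 'souqiborig': found at position(s) 6 = 1 occurrence(s).

1


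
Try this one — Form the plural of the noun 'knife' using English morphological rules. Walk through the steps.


Apply rule: Change -fe to -ves. 'knife' becomes 'knives'.

knives


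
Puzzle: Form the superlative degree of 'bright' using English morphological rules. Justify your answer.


Apply superlative formation (add -est): 'bright' -> 'brightest'.

brightest


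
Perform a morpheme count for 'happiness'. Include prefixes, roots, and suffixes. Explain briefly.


Decomposition: happy (root) + -ness (suffix) = 2 morpheme(s)

2 morphemes


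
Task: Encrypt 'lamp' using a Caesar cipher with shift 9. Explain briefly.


Shift each letter by 9: l -> u, a -> j, m -> v, p -> y. Result: 'ujvy'.

ujvy


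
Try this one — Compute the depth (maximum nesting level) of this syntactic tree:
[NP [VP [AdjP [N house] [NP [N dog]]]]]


Count bracket nesting levels:
'[' at pos 0: depth = 1
'[' at pos 4: depth = 2
'[' at pos 8: depth = 3
'[' at pos 14: depth = 4
'[' at pos 24: depth = 4
'[' at pos 28: depth = 5
Maximum depth reached: 5

5


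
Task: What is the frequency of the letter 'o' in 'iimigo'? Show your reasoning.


Letter 'o' in 'iimigo': found at position(s) 6 = 1 occurrence(s).

1


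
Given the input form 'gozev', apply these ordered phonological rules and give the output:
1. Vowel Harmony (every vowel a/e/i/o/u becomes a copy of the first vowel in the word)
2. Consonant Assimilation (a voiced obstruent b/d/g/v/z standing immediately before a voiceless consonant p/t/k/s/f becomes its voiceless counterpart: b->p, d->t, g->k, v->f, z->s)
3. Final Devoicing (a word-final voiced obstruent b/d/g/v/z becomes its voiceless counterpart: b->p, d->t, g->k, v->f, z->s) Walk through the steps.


Starting form: 'gozev'
Rule 1: Vowel Harmony: all vowels become 'o' (matching first vowel). 'gozev' -> 'gozov'
Rule 2: Consonant Assimilation: no voiced obstruent (b/d/g/v/z) stands immediately before a voiceless consonant (p/t/k/s/f). No change.
Rule 3: Final Devoicing: word-final voiced obstruent 'v' becomes voiceless 'f'. 'gozov' -> 'gozof'
Final form: 'gozof'

gozof


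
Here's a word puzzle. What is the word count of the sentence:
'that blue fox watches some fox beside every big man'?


Split into words: that | blue | fox | watches | some | fox | beside | every | big | man = 10 words.

10


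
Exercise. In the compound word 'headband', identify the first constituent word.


Split 'headband' into 'head' + 'band'. The first part is 'head'.

head


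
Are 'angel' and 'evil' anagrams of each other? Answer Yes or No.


Sorted letters of 'angel': 'aegln'
Sorted letters of 'evil': 'eilv'
They do not match.

No


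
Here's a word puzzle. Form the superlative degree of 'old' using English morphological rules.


Apply superlative formation (add -est): 'old' -> 'oldest'.

oldest


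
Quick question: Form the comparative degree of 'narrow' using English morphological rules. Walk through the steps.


Apply comparative formation (add -er): 'narrow' -> 'narrower'.

narrower


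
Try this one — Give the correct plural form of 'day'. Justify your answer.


Apply rule: Add -s. 'day' becomes 'days'.

days


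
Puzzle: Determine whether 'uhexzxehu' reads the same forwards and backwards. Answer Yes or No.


Forward: 'uhexzxehu'
Reversed: 'uhexzxehu'
They are identical.

Yes


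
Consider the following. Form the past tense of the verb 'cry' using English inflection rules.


Apply rule: Change -y to -ied. 'cry' becomes 'cried'.

cried


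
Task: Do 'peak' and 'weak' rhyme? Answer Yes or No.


Rime (stressed vowel + following sounds) of 'peak': -eak = /iːk/
Rime of 'weak': -eak = /iːk/
/iːk/ and /iːk/ are the same ending sound, so the words rhyme.

Yes


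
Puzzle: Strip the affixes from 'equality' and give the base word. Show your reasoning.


Remove suffix '-ity' from 'equality' to get root 'equal'.

equal


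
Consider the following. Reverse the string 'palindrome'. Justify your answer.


Reverse 'palindrome' character by character: 'emordnilap'.

emordnilap


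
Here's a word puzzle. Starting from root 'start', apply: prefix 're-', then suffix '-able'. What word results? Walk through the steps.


Step 1: Add prefix 're-' to 'start' = 'restart'
Step 2: Add suffix '-able' to 'restart' = 'restartable'

restartable


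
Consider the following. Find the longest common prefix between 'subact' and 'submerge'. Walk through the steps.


Compare from the start: 3 characters match: 'sub'. Mismatch at position 4: 'a' vs 'm'.

sub


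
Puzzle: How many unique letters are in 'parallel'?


Unique letters in 'parallel': {a, e, l, p, r} = 5 distinct letters.

5


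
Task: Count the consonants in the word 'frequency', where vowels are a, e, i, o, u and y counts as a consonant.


Consonants in 'frequency': f, r, q, n, c, y = 6 consonants.

6


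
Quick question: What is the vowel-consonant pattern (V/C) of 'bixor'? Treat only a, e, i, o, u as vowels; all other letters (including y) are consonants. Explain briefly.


Letter mapping: b = C, i = V, x = C, o = V, r = C.

CVCVC


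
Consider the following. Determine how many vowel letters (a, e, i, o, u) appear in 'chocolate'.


Vowels in 'chocolate': o, o, a, e = 4 vowels.

4


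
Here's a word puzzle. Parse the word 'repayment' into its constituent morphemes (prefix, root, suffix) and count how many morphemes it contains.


Step 1: Identify prefix: 're' (meaning: again)
Step 2: Identify root: 'pay'
Step 3: Identify suffix(es): 'ment'
Decomposition: re- (prefix: again) + pay (root) + -ment (suffix: action/result)
Total morphemes: 3

3 morphemes (re- (prefix: again) + pay (root) + -ment (suffix: action/result))


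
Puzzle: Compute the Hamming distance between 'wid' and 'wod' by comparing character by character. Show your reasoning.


Alignment:
Position 1: 'w' vs 'w' = match
Position 2: 'i' vs 'o' = DIFFER
Position 3: 'd' vs 'd' = match
Total differences: 1

1


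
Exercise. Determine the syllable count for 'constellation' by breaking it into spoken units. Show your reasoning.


Break 'constellation' into syllables: con-stel-la-tion -> con | stel | la | tion = 4 syllables

4 syllables


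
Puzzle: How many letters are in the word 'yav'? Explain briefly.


Spell out 'yav' and number each letter: y(1), a(2), v(3). Total: 3 letters.

3


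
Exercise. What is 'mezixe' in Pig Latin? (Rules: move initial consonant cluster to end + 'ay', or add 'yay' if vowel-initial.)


'mezixe': move consonant cluster 'm' to end and add 'ay': 'ezixemay'.

ezixemay


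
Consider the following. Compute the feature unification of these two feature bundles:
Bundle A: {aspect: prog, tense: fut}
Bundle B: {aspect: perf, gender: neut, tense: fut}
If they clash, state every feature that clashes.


Compare features:
aspect: A=prog vs B=perf -> CLASH
gender: A=_ vs B=neut -> unified: neut
tense: A=fut vs B=fut -> unified: fut
Clash detected on feature 'aspect' (prog vs perf); unification fails.

CLASH on 'aspect' (prog vs perf)


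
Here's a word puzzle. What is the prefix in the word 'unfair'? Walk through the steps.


The word 'unfair' = 'un' (prefix) + 'fair' (root). The prefix is 'un'.

un


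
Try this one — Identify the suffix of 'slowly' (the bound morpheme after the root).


The word 'slowly' = 'slow' (root) + '-ly' (suffix). The suffix is '-ly'.

ly


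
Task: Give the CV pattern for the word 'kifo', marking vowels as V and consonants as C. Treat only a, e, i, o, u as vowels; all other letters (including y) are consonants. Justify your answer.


Letter mapping: k = C, i = V, f = C, o = V.

CVCV


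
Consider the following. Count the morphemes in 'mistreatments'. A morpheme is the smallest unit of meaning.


Decomposition: mis- (prefix) + treat (root) + -ment (suffix) + -s (plural) = 4 morpheme(s)

4 morphemes


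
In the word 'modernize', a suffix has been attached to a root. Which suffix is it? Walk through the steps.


The word 'modernize' = 'modern' (root) + '-ize' (suffix). The suffix is '-ize'.

ize


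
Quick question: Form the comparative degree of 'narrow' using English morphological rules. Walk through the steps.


Apply comparative formation (add -er): 'narrow' -> 'narrower'.

narrower


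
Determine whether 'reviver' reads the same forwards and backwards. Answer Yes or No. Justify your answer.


Forward: 'reviver'
Reversed: 'reviver'
They are identical.

Yes


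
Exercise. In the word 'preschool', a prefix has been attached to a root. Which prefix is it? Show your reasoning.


The word 'preschool' = 'pre' (prefix) + 'school' (root). The prefix is 'pre'.

pre


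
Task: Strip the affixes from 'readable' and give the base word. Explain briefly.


Remove suffix '-able' from 'readable' to get root 'read'.

read


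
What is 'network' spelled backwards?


Reverse 'network' character by character: 'krowten'.

krowten


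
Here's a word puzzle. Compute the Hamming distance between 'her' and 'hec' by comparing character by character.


Alignment:
Position 1: 'h' vs 'h' = match
Position 2: 'e' vs 'e' = match
Position 3: 'r' vs 'c' = DIFFER
Total differences: 1

1


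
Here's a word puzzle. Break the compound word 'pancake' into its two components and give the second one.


Split 'pancake' into 'pan' + 'cake'. The second part is 'cake'.

cake


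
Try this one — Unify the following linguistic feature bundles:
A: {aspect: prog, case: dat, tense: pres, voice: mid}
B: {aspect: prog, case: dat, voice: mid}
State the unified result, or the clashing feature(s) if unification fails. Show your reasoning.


Compare features:
aspect: A=prog vs B=prog -> unified: prog
case: A=dat vs B=dat -> unified: dat
tense: A=pres vs B=_ -> unified: pres
voice: A=mid vs B=mid -> unified: mid
No clashes found.

Unified: {aspect: prog, case: dat, tense: pres, voice: mid}


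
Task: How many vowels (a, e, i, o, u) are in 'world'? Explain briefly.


Vowels in 'world': o = 1 vowels.

1


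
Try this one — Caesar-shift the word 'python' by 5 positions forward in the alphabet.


Shift each letter by 5: p -> u, y -> d, t -> y, h -> m, o -> t, n -> s. Result: 'udymts'.

udymts


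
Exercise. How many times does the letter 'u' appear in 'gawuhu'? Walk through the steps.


Letter 'u' in 'gawuhu': found at position(s) 4, 6 = 2 occurrence(s).

2


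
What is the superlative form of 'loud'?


Apply superlative formation (add -est): 'loud' -> 'loudest'.

loudest


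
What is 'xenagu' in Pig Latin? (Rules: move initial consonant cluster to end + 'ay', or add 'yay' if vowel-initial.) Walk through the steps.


'xenagu': move consonant cluster 'x' to end and add 'ay': 'enaguxay'.

enaguxay


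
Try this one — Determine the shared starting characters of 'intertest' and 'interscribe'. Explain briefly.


Compare from the start: 5 characters match: 'inter'. Mismatch at position 6: 't' vs 's'.

inter


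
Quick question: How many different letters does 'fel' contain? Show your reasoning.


Unique letters in 'fel': {e, f, l} = 3 distinct letters.

3


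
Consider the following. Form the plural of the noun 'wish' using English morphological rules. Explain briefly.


Apply rule: Add -es (sibilant/fricative ending). 'wish' becomes 'wishes'.

wishes


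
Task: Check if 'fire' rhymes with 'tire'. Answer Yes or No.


Rime (stressed vowel + following sounds) of 'fire': -ire = /aɪər/
Rime of 'tire': -ire = /aɪər/
/aɪər/ and /aɪər/ are the same ending sound, so the words rhyme.

Yes


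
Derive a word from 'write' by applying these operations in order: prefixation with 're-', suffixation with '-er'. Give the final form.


Step 1: Add prefix 're-' to 'write' = 'rewrite'
Step 2: Add suffix '-er' to 'rewrite' = 'rewriter'

rewriter


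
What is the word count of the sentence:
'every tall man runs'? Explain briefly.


Split into words: every | tall | man | runs = 4 words.

4


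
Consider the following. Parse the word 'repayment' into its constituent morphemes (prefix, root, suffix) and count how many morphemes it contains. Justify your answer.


Step 1: Identify prefix: 're' (meaning: again)
Step 2: Identify root: 'pay'
Step 3: Identify suffix(es): 'ment'
Decomposition: re- (prefix: again) + pay (root) + -ment (suffix: action/result)
Total morphemes: 3

3 morphemes (re- (prefix: again) + pay (root) + -ment (suffix: action/result))


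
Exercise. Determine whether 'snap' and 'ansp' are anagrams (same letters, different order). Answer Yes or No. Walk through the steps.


Sorted letters of 'snap': 'anps'
Sorted letters of 'ansp': 'anps'
They match.

Yes


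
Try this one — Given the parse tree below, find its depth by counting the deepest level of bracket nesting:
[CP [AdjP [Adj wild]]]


Count bracket nesting levels:
'[' at pos 0: depth = 1
'[' at pos 4: depth = 2
'[' at pos 10: depth = 3
Maximum depth reached: 3

3


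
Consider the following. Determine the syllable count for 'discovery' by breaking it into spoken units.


Break 'discovery' into syllables: dis-cov-er-y -> dis | cov | er | y = 4 syllables

4 syllables


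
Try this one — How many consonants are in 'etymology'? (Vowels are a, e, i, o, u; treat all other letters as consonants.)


Consonants in 'etymology': t, y, m, l, g, y = 6 consonants.

6


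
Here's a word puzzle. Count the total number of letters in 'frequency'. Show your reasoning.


Spell out 'frequency' and number each letter: f(1), r(2), e(3), q(4), u(5), e(6), n(7), c(8), y(9). Total: 9 letters.

9


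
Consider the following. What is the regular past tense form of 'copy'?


Apply rule: Change -y to -ied. 'copy' becomes 'copied'.

copied


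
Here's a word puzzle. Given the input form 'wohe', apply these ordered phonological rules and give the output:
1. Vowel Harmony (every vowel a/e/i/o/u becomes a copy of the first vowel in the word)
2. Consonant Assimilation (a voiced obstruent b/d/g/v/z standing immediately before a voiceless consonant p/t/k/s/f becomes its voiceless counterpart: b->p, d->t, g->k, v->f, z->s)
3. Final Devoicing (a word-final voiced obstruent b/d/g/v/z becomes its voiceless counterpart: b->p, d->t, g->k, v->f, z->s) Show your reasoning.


Starting form: 'wohe'
Rule 1: Vowel Harmony: all vowels become 'o' (matching first vowel). 'wohe' -> 'woho'
Rule 2: Consonant Assimilation: no voiced obstruent (b/d/g/v/z) stands immediately before a voiceless consonant (p/t/k/s/f). No change.
Rule 3: Final Devoicing: the word ends in the vowel 'o', not a consonant. No change.
Final form: 'woho'

woho


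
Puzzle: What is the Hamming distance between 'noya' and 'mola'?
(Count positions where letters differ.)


Alignment:
Position 1: 'n' vs 'm' = DIFFER
Position 2: 'o' vs 'o' = match
Position 3: 'y' vs 'l' = DIFFER
Position 4: 'a' vs 'a' = match
Total differences: 2

2


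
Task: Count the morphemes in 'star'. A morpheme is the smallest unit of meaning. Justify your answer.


Decomposition: star (free morpheme) = 1 morpheme(s)

1 morphemes


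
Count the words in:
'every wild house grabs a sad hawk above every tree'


Split into words: every | wild | house | grabs | a | sad | hawk | above | every | tree = 10 words.

10


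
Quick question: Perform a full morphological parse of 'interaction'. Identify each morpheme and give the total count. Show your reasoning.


Step 1: Identify prefix: 'inter' (meaning: between)
Step 2: Identify root: 'act'
Step 3: Identify suffix(es): 'ion'
Decomposition: inter- (prefix: between) + act (root) + -ion (suffix: act of)
Total morphemes: 3

3 morphemes (inter- (prefix: between) + act (root) + -ion (suffix: act of))


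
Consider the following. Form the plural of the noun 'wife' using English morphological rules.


Apply rule: Change -fe to -ves. 'wife' becomes 'wives'.

wives


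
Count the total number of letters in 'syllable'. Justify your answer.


Spell out 'syllable' and number each letter: s(1), y(2), l(3), l(4), a(5), b(6), l(7), e(8). Total: 8 letters.

8


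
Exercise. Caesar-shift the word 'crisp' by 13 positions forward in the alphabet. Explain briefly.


Shift each letter by 13: c -> p, r -> e, i -> v, s -> f, p -> c. Result: 'pevfc'.

pevfc


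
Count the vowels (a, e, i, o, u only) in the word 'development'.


Vowels in 'development': e, e, o, e = 4 vowels.

4


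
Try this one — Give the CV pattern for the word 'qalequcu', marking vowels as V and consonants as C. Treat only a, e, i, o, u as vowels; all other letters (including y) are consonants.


Letter mapping: q = C, a = V, l = C, e = V, q = C, u = V, c = C, u = V.

CVCVCVCV


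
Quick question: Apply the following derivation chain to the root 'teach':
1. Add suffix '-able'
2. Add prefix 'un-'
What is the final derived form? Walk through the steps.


Step 1: Add suffix '-able' to 'teach' = 'teachable'
Step 2: Add prefix 'un-' to 'teachable' = 'unteachable'

unteachable


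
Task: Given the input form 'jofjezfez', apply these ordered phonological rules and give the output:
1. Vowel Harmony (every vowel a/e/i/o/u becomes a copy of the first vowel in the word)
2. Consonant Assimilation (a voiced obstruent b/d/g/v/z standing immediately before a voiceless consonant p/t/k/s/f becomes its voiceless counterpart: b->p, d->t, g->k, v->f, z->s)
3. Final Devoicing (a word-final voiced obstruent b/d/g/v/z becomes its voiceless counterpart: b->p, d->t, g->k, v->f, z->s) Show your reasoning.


Starting form: 'jofjezfez'
Rule 1: Vowel Harmony: all vowels become 'o' (matching first vowel). 'jofjezfez' -> 'jofjozfoz'
Rule 2: Consonant Assimilation: voiced obstruent before voiceless consonant becomes voiceless ('zf' -> 'sf'). 'jofjozfoz' -> 'jofjosfoz'
Rule 3: Final Devoicing: word-final voiced obstruent 'z' becomes voiceless 's'. 'jofjosfoz' -> 'jofjosfos'
Final form: 'jofjosfos'

jofjosfos


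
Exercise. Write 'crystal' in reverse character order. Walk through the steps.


Reverse 'crystal' character by character: 'latsyrc'.

latsyrc


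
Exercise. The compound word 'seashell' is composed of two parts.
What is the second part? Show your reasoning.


Split 'seashell' into 'sea' + 'shell'. The second part is 'shell'.

shell


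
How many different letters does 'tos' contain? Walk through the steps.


Unique letters in 'tos': {o, s, t} = 3 distinct letters.

3


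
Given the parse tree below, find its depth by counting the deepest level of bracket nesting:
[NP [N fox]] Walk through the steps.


Count bracket nesting levels:
'[' at pos 0: depth = 1
'[' at pos 4: depth = 2
Maximum depth reached: 2

2


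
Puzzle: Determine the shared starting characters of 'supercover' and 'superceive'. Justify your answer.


Compare from the start: 6 characters match: 'superc'. Mismatch at position 7: 'o' vs 'e'.

superc


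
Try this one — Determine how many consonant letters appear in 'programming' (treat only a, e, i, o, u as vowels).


Consonants in 'programming': p, r, g, r, m, m, n, g = 8 consonants.

8


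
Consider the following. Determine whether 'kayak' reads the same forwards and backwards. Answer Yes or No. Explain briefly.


Forward: 'kayak'
Reversed: 'kayak'
They are identical.

Yes


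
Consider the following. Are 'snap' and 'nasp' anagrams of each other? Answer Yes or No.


Sorted letters of 'snap': 'anps'
Sorted letters of 'nasp': 'anps'
They match.

Yes


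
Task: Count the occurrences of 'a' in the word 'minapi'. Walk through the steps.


Letter 'a' in 'minapi': found at position(s) 4 = 1 occurrence(s).

1


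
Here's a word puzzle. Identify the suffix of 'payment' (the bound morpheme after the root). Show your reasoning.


The word 'payment' = 'pay' (root) + '-ment' (suffix). The suffix is '-ment'.

ment


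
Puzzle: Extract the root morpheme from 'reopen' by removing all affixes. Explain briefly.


Remove prefix 're' from 'reopen' to get root 'open'.

open


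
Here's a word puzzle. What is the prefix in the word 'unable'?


The word 'unable' = 'un' (prefix) + 'able' (root). The prefix is 'un'.

un


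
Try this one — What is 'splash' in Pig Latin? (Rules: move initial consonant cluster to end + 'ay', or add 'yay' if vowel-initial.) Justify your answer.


'splash': move consonant cluster 'spl' to end and add 'ay': 'ashsplay'.

ashsplay


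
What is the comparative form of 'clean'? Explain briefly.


Apply comparative formation (add -er): 'clean' -> 'cleaner'.

cleaner


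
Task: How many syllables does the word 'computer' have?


Break 'computer' into syllables: com-pu-ter -> com | pu | ter = 3 syllables

3 syllables


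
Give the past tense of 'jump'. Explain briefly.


Apply rule: Add -ed. 'jump' becomes 'jumped'.

jumped


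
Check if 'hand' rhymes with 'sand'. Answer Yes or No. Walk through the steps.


Rime (stressed vowel + following sounds) of 'hand': -and = /ænd/
Rime of 'sand': -and = /ænd/
/ænd/ and /ænd/ are the same ending sound, so the words rhyme.

Yes


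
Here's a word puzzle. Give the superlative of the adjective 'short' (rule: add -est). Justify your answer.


Apply superlative formation (add -est): 'short' -> 'shortest'.

shortest


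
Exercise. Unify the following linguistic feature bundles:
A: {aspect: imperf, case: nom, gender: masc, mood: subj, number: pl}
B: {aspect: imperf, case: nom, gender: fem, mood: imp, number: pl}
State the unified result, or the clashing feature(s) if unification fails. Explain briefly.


Compare features:
aspect: A=imperf vs B=imperf -> unified: imperf
case: A=nom vs B=nom -> unified: nom
gender: A=masc vs B=fem -> CLASH
mood: A=subj vs B=imp -> CLASH
number: A=pl vs B=pl -> unified: pl
Clashes detected on features 'gender' (masc vs fem) and 'mood' (subj vs imp); unification fails.

CLASH on 'gender' (masc vs fem) and 'mood' (subj vs imp)


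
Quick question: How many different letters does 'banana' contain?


Unique letters in 'banana': {a, b, n} = 3 distinct letters.

3


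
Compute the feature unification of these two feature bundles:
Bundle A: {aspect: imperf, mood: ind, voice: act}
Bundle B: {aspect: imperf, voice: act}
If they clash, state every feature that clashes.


Compare features:
aspect: A=imperf vs B=imperf -> unified: imperf
mood: A=ind vs B=_ -> unified: ind
voice: A=act vs B=act -> unified: act
No clashes found.

Unified: {aspect: imperf, mood: ind, voice: act}


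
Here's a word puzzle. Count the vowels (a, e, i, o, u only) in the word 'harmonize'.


Vowels in 'harmonize': a, o, i, e = 4 vowels.

4


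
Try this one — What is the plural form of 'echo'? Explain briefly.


Apply rule: Add -es (consonant + o). 'echo' becomes 'echoes'.

echoes


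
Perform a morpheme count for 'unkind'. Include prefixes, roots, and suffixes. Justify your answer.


Decomposition: un- (prefix) + kind (root) = 2 morpheme(s)

2 morphemes


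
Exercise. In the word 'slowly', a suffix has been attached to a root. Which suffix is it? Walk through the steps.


The word 'slowly' = 'slow' (root) + '-ly' (suffix). The suffix is '-ly'.

ly


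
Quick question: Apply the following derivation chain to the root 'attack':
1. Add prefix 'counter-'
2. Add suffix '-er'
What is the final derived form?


Step 1: Add prefix 'counter-' to 'attack' = 'counterattack'
Step 2: Add suffix '-er' to 'counterattack' = 'counterattacker'

counterattacker


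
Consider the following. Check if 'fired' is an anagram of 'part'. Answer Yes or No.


Sorted letters of 'fired': 'defir'
Sorted letters of 'part': 'aprt'
They do not match.

No


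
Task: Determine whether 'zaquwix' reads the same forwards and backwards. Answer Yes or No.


Forward: 'zaquwix'
Reversed: 'xiwuqaz'
They differ.

No


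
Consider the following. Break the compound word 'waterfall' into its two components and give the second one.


Split 'waterfall' into 'water' + 'fall'. The second part is 'fall'.

fall


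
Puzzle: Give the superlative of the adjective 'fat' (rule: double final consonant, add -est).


Apply superlative formation (double final consonant, add -est): 'fat' -> 'fattest'.

fattest


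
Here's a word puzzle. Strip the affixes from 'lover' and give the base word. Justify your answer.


Remove suffix '-er' from 'lover' to get root 'love'.

love


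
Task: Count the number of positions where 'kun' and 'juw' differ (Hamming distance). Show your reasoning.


Alignment:
Position 1: 'k' vs 'j' = DIFFER
Position 2: 'u' vs 'u' = match
Position 3: 'n' vs 'w' = DIFFER
Total differences: 2

2


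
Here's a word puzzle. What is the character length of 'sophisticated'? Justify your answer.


Spell out 'sophisticated' and number each letter: s(1), o(2), p(3), h(4), i(5), s(6), t(7), i(8), c(9), a(10), t(11), e(12), d(13). Total: 13 letters.

13


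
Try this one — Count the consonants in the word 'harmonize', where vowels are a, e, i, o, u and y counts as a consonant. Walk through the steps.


Consonants in 'harmonize': h, r, m, n, z = 5 consonants.

5


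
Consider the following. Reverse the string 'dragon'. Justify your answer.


Reverse 'dragon' character by character: 'nogard'.

nogard


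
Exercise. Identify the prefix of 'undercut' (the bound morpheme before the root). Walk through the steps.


The word 'undercut' = 'under' (prefix) + 'cut' (root). The prefix is 'under'.

under


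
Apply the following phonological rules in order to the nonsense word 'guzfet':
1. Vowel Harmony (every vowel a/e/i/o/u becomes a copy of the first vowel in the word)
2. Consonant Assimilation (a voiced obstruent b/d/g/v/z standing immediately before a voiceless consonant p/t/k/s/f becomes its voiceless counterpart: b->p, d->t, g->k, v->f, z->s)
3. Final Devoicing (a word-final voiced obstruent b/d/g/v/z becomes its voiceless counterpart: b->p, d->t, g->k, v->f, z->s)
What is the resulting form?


Starting form: 'guzfet'
Rule 1: Vowel Harmony: all vowels become 'u' (matching first vowel). 'guzfet' -> 'guzfut'
Rule 2: Consonant Assimilation: voiced obstruent before voiceless consonant becomes voiceless ('zf' -> 'sf'). 'guzfut' -> 'gusfut'
Rule 3: Final Devoicing: final consonant 't' is not one of the voiced obstruents b/d/g/v/z. No change.
Final form: 'gusfut'

gusfut


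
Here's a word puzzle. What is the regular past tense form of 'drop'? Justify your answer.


Apply rule: Double final consonant and add -ed. 'drop' becomes 'dropped'.

dropped


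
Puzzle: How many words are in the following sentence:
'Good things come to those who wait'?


Split into words: Good | things | come | to | those | who | wait = 7 words.

7


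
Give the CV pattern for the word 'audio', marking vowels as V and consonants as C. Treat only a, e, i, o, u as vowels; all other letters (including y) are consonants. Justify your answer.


Letter mapping: a = V, u = V, d = C, i = V, o = V.

VVCVV


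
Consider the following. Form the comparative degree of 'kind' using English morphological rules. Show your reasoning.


Apply comparative formation (add -er): 'kind' -> 'kinder'.

kinder


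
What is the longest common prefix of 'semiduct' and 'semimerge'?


Compare from the start: 4 characters match: 'semi'. Mismatch at position 5: 'd' vs 'm'.

semi


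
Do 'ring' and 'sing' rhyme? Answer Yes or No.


Rime (stressed vowel + following sounds) of 'ring': -ing = /ɪŋ/
Rime of 'sing': -ing = /ɪŋ/
/ɪŋ/ and /ɪŋ/ are the same ending sound, so the words rhyme.

Yes


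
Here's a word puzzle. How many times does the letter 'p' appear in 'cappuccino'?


Letter 'p' in 'cappuccino': found at position(s) 3, 4 = 2 occurrence(s).

2


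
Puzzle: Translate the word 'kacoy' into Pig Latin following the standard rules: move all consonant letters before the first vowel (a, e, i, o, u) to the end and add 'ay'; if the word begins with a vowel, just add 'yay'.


'kacoy': move consonant cluster 'k' to end and add 'ay': 'acoykay'.

acoykay


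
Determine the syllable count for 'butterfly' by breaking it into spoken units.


Break 'butterfly' into syllables: but-ter-fly -> but | ter | fly = 3 syllables

3 syllables


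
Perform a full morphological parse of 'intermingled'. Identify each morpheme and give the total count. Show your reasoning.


Step 1: Identify prefix: 'inter' (meaning: between)
Step 2: Identify root: 'mingle'
Step 3: Identify suffix(es): 'ed'
Decomposition: inter- (prefix: between) + mingle (root) + -ed (suffix: past)
Total morphemes: 3

3 morphemes (inter- (prefix: between) + mingle (root) + -ed (suffix: past))


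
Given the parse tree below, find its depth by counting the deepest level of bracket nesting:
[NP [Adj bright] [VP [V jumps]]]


Count bracket nesting levels:
'[' at pos 0: depth = 1
'[' at pos 4: depth = 2
'[' at pos 17: depth = 2
'[' at pos 21: depth = 3
Maximum depth reached: 3

3


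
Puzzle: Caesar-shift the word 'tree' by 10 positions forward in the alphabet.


Shift each letter by 10: t -> d, r -> b, e -> o, e -> o. Result: 'dboo'.

dboo


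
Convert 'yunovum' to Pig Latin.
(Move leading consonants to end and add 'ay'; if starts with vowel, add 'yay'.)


'yunovum': move consonant cluster 'y' to end and add 'ay': 'unovumyay'.

unovumyay


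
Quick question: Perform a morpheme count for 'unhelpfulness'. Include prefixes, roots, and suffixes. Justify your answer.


Decomposition: un- (prefix) + help (root) + -ful (suffix) + -ness (suffix) = 4 morpheme(s)

4 morphemes


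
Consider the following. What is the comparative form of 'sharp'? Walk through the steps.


Apply comparative formation (add -er): 'sharp' -> 'sharper'.

sharper


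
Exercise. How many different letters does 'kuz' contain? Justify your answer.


Unique letters in 'kuz': {k, u, z} = 3 distinct letters.

3


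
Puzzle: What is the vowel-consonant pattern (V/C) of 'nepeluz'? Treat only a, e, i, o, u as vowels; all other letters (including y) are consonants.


Letter mapping: n = C, e = V, p = C, e = V, l = C, u = V, z = C.

CVCVCVC


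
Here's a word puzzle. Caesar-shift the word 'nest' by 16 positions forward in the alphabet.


Shift each letter by 16: n -> d, e -> u, s -> i, t -> j. Result: 'duij'.

duij


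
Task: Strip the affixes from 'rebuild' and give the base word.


Remove prefix 're' from 'rebuild' to get root 'build'.

build


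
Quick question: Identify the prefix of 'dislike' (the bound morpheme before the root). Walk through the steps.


The word 'dislike' = 'dis' (prefix) + 'like' (root). The prefix is 'dis'.

dis


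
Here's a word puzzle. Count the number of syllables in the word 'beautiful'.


Break 'beautiful' into syllables: beau-ti-ful -> beau | ti | ful = 3 syllables

3 syllables


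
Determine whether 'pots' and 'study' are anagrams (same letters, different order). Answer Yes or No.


Sorted letters of 'pots': 'opst'
Sorted letters of 'study': 'dstuy'
They do not match.

No


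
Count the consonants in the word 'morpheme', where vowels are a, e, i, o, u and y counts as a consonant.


Consonants in 'morpheme': m, r, p, h, m = 5 consonants.

5


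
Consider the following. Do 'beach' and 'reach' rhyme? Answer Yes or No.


Rime (stressed vowel + following sounds) of 'beach': -each = /iːtʃ/
Rime of 'reach': -each = /iːtʃ/
/iːtʃ/ and /iːtʃ/ are the same ending sound, so the words rhyme.

Yes


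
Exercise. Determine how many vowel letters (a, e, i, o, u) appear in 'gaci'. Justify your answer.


Vowels in 'gaci': a, i = 2 vowels.

2


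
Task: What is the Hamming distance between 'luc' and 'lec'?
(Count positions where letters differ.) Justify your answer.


Alignment:
Position 1: 'l' vs 'l' = match
Position 2: 'u' vs 'e' = DIFFER
Position 3: 'c' vs 'c' = match
Total differences: 1

1


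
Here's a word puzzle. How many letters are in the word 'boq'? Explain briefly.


Spell out 'boq' and number each letter: b(1), o(2), q(3). Total: 3 letters.

3


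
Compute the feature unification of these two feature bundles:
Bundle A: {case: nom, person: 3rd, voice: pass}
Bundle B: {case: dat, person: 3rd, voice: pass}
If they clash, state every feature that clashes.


Compare features:
case: A=nom vs B=dat -> CLASH
person: A=3rd vs B=3rd -> unified: 3rd
voice: A=pass vs B=pass -> unified: pass
Clash detected on feature 'case' (nom vs dat); unification fails.

CLASH on 'case' (nom vs dat)


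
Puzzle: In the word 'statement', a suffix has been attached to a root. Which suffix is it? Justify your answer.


The word 'statement' = 'state' (root) + '-ment' (suffix). The suffix is '-ment'.

ment


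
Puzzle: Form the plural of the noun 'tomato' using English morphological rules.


Apply rule: Add -es (consonant + o). 'tomato' becomes 'tomatoes'.

tomatoes


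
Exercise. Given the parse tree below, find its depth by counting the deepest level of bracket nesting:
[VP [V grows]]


Count bracket nesting levels:
'[' at pos 0: depth = 1
'[' at pos 4: depth = 2
Maximum depth reached: 2

2


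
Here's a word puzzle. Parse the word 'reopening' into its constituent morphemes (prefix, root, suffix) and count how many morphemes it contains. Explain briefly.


Step 1: Identify prefix: 're' (meaning: again)
Step 2: Identify root: 'open'
Step 3: Identify suffix(es): 'ing'
Decomposition: re- (prefix: again) + open (root) + -ing (suffix: ongoing action)
Total morphemes: 3

3 morphemes (re- (prefix: again) + open (root) + -ing (suffix: ongoing action))


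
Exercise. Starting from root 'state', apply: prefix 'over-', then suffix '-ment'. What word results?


Step 1: Add prefix 'over-' to 'state' = 'overstate'
Step 2: Add suffix '-ment' to 'overstate' = 'overstatement'

overstatement


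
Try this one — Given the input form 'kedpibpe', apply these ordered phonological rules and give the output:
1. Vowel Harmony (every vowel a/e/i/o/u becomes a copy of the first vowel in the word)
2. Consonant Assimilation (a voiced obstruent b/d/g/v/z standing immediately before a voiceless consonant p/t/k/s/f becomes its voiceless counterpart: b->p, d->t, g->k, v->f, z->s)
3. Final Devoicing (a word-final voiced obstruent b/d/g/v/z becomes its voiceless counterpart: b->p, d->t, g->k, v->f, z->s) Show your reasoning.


Starting form: 'kedpibpe'
Rule 1: Vowel Harmony: all vowels become 'e' (matching first vowel). 'kedpibpe' -> 'kedpebpe'
Rule 2: Consonant Assimilation: voiced obstruent before voiceless consonant becomes voiceless ('dp' -> 'tp', 'bp' -> 'pp'). 'kedpebpe' -> 'ketpeppe'
Rule 3: Final Devoicing: the word ends in the vowel 'e', not a consonant. No change.
Final form: 'ketpeppe'

ketpeppe


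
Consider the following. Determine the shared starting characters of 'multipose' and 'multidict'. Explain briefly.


Compare from the start: 5 characters match: 'multi'. Mismatch at position 6: 'p' vs 'd'.

multi


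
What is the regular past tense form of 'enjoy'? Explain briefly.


Apply rule: Add -ed. 'enjoy' becomes 'enjoyed'.

enjoyed


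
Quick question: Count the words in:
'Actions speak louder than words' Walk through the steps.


Split into words: Actions | speak | louder | than | words = 5 words.

5


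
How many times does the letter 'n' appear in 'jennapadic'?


Letter 'n' in 'jennapadic': found at position(s) 3, 4 = 2 occurrence(s).

2


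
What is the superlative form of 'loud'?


Apply superlative formation (add -est): 'loud' -> 'loudest'.

loudest


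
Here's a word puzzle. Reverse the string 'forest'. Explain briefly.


Reverse 'forest' character by character: 'tserof'.

tserof


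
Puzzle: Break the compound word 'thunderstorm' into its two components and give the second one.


Split 'thunderstorm' into 'thunder' + 'storm'. The second part is 'storm'.

storm


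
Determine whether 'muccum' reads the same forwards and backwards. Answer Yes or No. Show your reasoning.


Forward: 'muccum'
Reversed: 'muccum'
They are identical.

Yes


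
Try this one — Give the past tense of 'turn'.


Apply rule: Add -ed. 'turn' becomes 'turned'.

turned


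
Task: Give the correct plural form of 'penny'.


Apply rule: Change -y to -ies (consonant + y). 'penny' becomes 'pennies'.

pennies


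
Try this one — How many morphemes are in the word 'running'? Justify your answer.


Decomposition: run (root) + -ing (suffix) = 2 morpheme(s)

2 morphemes


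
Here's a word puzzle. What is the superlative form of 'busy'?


Apply superlative formation (consonant + y: change y to i, add -est): 'busy' -> 'busiest'.

busiest


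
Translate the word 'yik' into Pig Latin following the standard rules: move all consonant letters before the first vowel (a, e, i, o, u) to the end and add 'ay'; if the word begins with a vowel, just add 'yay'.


'yik': move consonant cluster 'y' to end and add 'ay': 'ikyay'.

ikyay


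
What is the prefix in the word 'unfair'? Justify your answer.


The word 'unfair' = 'un' (prefix) + 'fair' (root). The prefix is 'un'.

un


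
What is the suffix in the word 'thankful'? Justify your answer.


The word 'thankful' = 'thank' (root) + '-ful' (suffix). The suffix is '-ful'.

ful


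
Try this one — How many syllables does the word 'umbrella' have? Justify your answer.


Break 'umbrella' into syllables: um-brel-la -> um | brel | la = 3 syllables

3 syllables


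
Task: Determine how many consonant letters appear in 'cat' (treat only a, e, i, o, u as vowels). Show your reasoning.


Consonants in 'cat': c, t = 2 consonants.

2


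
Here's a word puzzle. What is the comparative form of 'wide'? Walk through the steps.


Apply comparative formation (ends in e: add -r): 'wide' -> 'wider'.

wider


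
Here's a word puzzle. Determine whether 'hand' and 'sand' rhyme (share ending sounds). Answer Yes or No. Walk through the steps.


Rime (stressed vowel + following sounds) of 'hand': -and = /ænd/
Rime of 'sand': -and = /ænd/
/ænd/ and /ænd/ are the same ending sound, so the words rhyme.

Yes


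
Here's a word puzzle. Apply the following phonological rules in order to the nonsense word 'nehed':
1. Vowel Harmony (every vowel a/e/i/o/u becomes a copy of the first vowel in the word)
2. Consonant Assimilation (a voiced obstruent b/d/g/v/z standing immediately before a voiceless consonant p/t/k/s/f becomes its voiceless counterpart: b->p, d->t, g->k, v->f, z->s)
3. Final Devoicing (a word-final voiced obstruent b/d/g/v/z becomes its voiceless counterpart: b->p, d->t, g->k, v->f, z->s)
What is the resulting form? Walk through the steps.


Starting form: 'nehed'
Rule 1: Vowel Harmony: all vowels already match. No change.
Rule 2: Consonant Assimilation: no voiced obstruent (b/d/g/v/z) stands immediately before a voiceless consonant (p/t/k/s/f). No change.
Rule 3: Final Devoicing: word-final voiced obstruent 'd' becomes voiceless 't'. 'nehed' -> 'nehet'
Final form: 'nehet'

nehet


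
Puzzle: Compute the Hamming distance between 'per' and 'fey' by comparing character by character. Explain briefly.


Alignment:
Position 1: 'p' vs 'f' = DIFFER
Position 2: 'e' vs 'e' = match
Position 3: 'r' vs 'y' = DIFFER
Total differences: 2

2
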